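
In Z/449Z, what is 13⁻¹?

449 = 34×13 + 7
13 = 1×7 + 6
7 = 1×6 + 1
6 = 6×1 + 0
gcd(13, 449) = 1, so the inverse exists.
Bézout: 1 = 2×449 − 69×13.
So 13⁻¹ ≡ −69 ≡ 380 (mod 449).

380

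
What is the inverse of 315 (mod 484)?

63

By the extended Euclidean algorithm:
484 = 1×315 + 169
315 = 1×169 + 146
169 = 1×146 + 23
146 = 6×23 + 8
23 = 2×8 + 7
8 = 1×7 + 1
7 = 7×1 + 0
gcd(315, 484) = 1, so the inverse exists.
Back-substitute for 1:
1 = 1×8 − 1×7
  = −1×23 + 3×8
  = 3×146 − 19×23
  = −19×169 + 22×146
  = 22×315 − 41×169
  = −41×484 + 63×315
So 315⁻¹ ≡ 63 (mod 484).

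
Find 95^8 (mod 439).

95^1 ≡ 95 (mod 439)
95^2 ≡ 95^2 = 9025 ≡ 245 (mod 439)
95^4 ≡ 245^2 = 60025 ≡ 321 (mod 439)
95^8 ≡ 321^2 = 103041 ≡ 315 (mod 439)
So 95^8 ≡ 315 (mod 439).

315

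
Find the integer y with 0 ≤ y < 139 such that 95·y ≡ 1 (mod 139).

60

By the extended Euclidean algorithm:
139 = 1·95 + 44
95 = 2·44 + 7
44 = 6·7 + 2
7 = 3·2 + 1
2 = 2·1 + 0
gcd(95, 139) = 1, so the inverse exists.
Back-substitute for 1:
1 = 1·7 − 3·2
  = −3·44 + 19·7
  = 19·95 − 41·44
  = −41·139 + 60·95
So 95⁻¹ ≡ 60 (mod 139).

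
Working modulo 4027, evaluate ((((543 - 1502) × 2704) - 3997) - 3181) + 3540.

543 - 1502 = -959 ≡ 3068 (mod 4027)
3068 × 2704 = 8295872 ≡ 252 (mod 4027)
252 - 3997 = -3745 ≡ 282 (mod 4027)
282 - 3181 = -2899 ≡ 1128 (mod 4027)
1128 + 3540 = 4668 ≡ 641 (mod 4027)

641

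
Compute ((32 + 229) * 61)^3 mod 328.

32 + 229 = 261
261 * 61 = 15921 ≡ 177 (mod 328)
(177)^3 ≡ 65 (mod 328)

65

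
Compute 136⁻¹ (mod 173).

14

173 = 1·136 + 37
136 = 3·37 + 25
37 = 1·25 + 12
25 = 2·12 + 1
12 = 12·1 + 0
gcd(136, 173) = 1, so the inverse exists.
Back-substitute for 1:
1 = 1·25 − 2·12
  = −2·37 + 3·25
  = 3·136 − 11·37
  = −11·173 + 14·136
So 136⁻¹ ≡ 14 (mod 173).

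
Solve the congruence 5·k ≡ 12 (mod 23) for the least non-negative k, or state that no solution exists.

7

gcd(5, 23) = 1, so a unique solution mod 23 exists.
5⁻¹ ≡ 14 (mod 23).
k ≡ 14·12 ≡ 7 (mod 23).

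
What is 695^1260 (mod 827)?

695^1 ≡ 695 (mod 827)
695^2 ≡ 695^2 = 483025 ≡ 57 (mod 827)
695^4 ≡ 57^2 = 3249 ≡ 768 (mod 827)
695^8 ≡ 768^2 = 589824 ≡ 173 (mod 827)
695^16 ≡ 173^2 = 29929 ≡ 157 (mod 827)
695^32 ≡ 157^2 = 24649 ≡ 666 (mod 827)
695^64 ≡ 666^2 = 443556 ≡ 284 (mod 827)
695^128 ≡ 284^2 = 80656 ≡ 437 (mod 827)
695^256 ≡ 437^2 = 190969 ≡ 759 (mod 827)
695^512 ≡ 759^2 = 576081 ≡ 489 (mod 827)
695^1024 ≡ 489^2 = 239121 ≡ 118 (mod 827)
695^1260 = 695^1024 × 695^128 × 695^64 × 695^32 × 695^8 × 695^4 ≡ 118 × 437 × 284 × 666 × 173 × 768 (mod 827).
Accumulate the product:
118 × 437 = 51566 ≡ 292
292 × 284 = 82928 ≡ 228
228 × 666 = 151848 ≡ 507
507 × 173 = 87711 ≡ 49
49 × 768 = 37632 ≡ 417

417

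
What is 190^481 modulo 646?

190

Compute successive squares:
190^1 ≡ 190 (mod 646)
190^2 ≡ 190^2 = 36100 ≡ 570 (mod 646)
190^4 ≡ 570^2 = 324900 ≡ 608 (mod 646)
190^8 ≡ 608^2 = 369664 ≡ 152 (mod 646)
190^16 ≡ 152^2 = 23104 ≡ 494 (mod 646)
190^32 ≡ 494^2 = 244036 ≡ 494 (mod 646)
190^64 ≡ 494^2 = 244036 ≡ 494 (mod 646)
190^128 ≡ 494^2 = 244036 ≡ 494 (mod 646)
190^256 ≡ 494^2 = 244036 ≡ 494 (mod 646)
190^481 = 190^256 * 190^128 * 190^64 * 190^32 * 190^1 ≡ 494 * 494 * 494 * 494 * 190 (mod 646).
Accumulate the product:
494 * 494 = 244036 ≡ 494
494 * 494 = 244036 ≡ 494
494 * 494 = 244036 ≡ 494
494 * 190 = 93860 ≡ 190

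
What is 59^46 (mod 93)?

Using repeated squaring:
46 in binary is 101110, i.e. 46 = 32 + 8 + 4 + 2.
59^1 ≡ 59 (mod 93)
59^2 ≡ 59^2 = 3481 ≡ 40 (mod 93)
59^4 ≡ 40^2 = 1600 ≡ 19 (mod 93)
59^8 ≡ 19^2 = 361 ≡ 82 (mod 93)
59^16 ≡ 82^2 = 6724 ≡ 28 (mod 93)
59^32 ≡ 28^2 = 784 ≡ 40 (mod 93)
59^46 = 59^32 * 59^8 * 59^4 * 59^2 ≡ 40 * 82 * 19 * 40 (mod 93).
Accumulate the product:
40 * 82 = 3280 ≡ 25
25 * 19 = 475 ≡ 10
10 * 40 = 400 ≡ 28

28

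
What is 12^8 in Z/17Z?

16

12^1 ≡ 12 (mod 17)
12^2 ≡ 12^2 = 144 ≡ 8 (mod 17)
12^4 ≡ 8^2 = 64 ≡ 13 (mod 17)
12^8 ≡ 13^2 = 169 ≡ 16 (mod 17)
So 12^8 ≡ 16 (mod 17).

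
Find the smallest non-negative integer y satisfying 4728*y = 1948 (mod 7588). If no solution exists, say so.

gcd(4728, 7588) = 4, and 4 | 1948, so solutions exist.
Divide through by 4: 1182*y = 487 (mod 1897).
1182⁻¹ ≡ 1308 (mod 1897).
y ≡ 1308*487 ≡ 1501 (mod 1897).
The smallest non-negative solution is y = 1501.

1501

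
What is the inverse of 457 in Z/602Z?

137

602 = 1×457 + 145
457 = 3×145 + 22
145 = 6×22 + 13
22 = 1×13 + 9
13 = 1×9 + 4
9 = 2×4 + 1
4 = 4×1 + 0
gcd(457, 602) = 1, so the inverse exists.
Bézout: 1 = −104×602 + 137×457.
So 457⁻¹ ≡ 137 (mod 602).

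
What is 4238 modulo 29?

4238 = 146×29 + 4, so 4238 ≡ 4 (mod 29).

4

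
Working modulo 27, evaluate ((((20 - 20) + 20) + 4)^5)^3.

20 - 20 = 0
0 + 20 = 20
20 + 4 = 24
(24)^5 ≡ 0 (mod 27)
(0)^3 ≡ 0 (mod 27)

0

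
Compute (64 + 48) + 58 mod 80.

10

64 + 48 = 112 ≡ 32 (mod 80)
32 + 58 = 90 ≡ 10 (mod 80)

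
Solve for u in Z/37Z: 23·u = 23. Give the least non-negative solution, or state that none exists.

1

gcd(23, 37) = 1, so a unique solution mod 37 exists.
23⁻¹ ≡ 29 (mod 37).
u ≡ 29·23 ≡ 1 (mod 37).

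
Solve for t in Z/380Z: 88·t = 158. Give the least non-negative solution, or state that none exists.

no solution

gcd(88, 380) = 4, and 4 does not divide 158.
So the congruence has no solution.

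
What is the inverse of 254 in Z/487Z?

232

Run the extended Euclidean algorithm:
487 = 1*254 + 233
254 = 1*233 + 21
233 = 11*21 + 2
21 = 10*2 + 1
2 = 2*1 + 0
gcd(254, 487) = 1, so the inverse exists.
Bézout: 1 = −121*487 + 232*254.
So 254⁻¹ ≡ 232 (mod 487).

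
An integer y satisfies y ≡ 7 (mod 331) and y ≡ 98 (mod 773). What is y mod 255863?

22515

331⁻¹ mod 773: 331·383 ≡ 1 (mod 773), so 331⁻¹ ≡ 383.
y = 7 + 331·((98 − 7)·383 mod 773) = 7 + 331·68 = 22515.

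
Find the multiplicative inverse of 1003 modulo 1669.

1669 = 1*1003 + 666
1003 = 1*666 + 337
666 = 1*337 + 329
337 = 1*329 + 8
329 = 41*8 + 1
8 = 8*1 + 0
gcd(1003, 1669) = 1, so the inverse exists.
Back-substitute for 1:
1 = 1*329 − 41*8
  = −41*337 + 42*329
  = 42*666 − 83*337
  = −83*1003 + 125*666
  = 125*1669 − 208*1003
So 1003⁻¹ ≡ −208 ≡ 1461 (mod 1669).

1461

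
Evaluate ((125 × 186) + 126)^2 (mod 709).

441

125 × 186 = 23250 ≡ 562 (mod 709)
562 + 126 = 688
(688)^2 ≡ 441 (mod 709)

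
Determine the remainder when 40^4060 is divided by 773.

40^1 ≡ 40 (mod 773)
40^2 ≡ 40^2 = 1600 ≡ 54 (mod 773)
40^4 ≡ 54^2 = 2916 ≡ 597 (mod 773)
40^8 ≡ 597^2 = 356409 ≡ 56 (mod 773)
40^16 ≡ 56^2 = 3136 ≡ 44 (mod 773)
40^32 ≡ 44^2 = 1936 ≡ 390 (mod 773)
40^64 ≡ 390^2 = 152100 ≡ 592 (mod 773)
40^128 ≡ 592^2 = 350464 ≡ 295 (mod 773)
40^256 ≡ 295^2 = 87025 ≡ 449 (mod 773)
40^512 ≡ 449^2 = 201601 ≡ 621 (mod 773)
40^1024 ≡ 621^2 = 385641 ≡ 687 (mod 773)
40^2048 ≡ 687^2 = 471969 ≡ 439 (mod 773)
40^4060 = 40^2048 × 40^1024 × 40^512 × 40^256 × 40^128 × 40^64 × 40^16 × 40^8 × 40^4 ≡ 439 × 687 × 621 × 449 × 295 × 592 × 44 × 56 × 597 (mod 773).
Accumulate the product:
439 × 687 = 301593 ≡ 123
123 × 621 = 76383 ≡ 629
629 × 449 = 282421 ≡ 276
276 × 295 = 81420 ≡ 255
255 × 592 = 150960 ≡ 225
225 × 44 = 9900 ≡ 624
624 × 56 = 34944 ≡ 159
159 × 597 = 94923 ≡ 617

617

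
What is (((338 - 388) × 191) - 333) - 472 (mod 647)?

644

338 - 388 = -50 ≡ 597 (mod 647)
597 × 191 = 114027 ≡ 155 (mod 647)
155 - 333 = -178 ≡ 469 (mod 647)
469 - 472 = -3 ≡ 644 (mod 647)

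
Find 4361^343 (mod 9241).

Using repeated squaring:
343 in binary is 101010111, i.e. 343 = 256 + 64 + 16 + 4 + 2 + 1.
4361^1 ≡ 4361 (mod 9241)
4361^2 ≡ 4361^2 = 19018321 ≡ 343 (mod 9241)
4361^4 ≡ 343^2 = 117649 ≡ 6757 (mod 9241)
4361^8 ≡ 6757^2 = 45657049 ≡ 6509 (mod 9241)
4361^16 ≡ 6509^2 = 42367081 ≡ 6337 (mod 9241)
4361^32 ≡ 6337^2 = 40157569 ≡ 5424 (mod 9241)
4361^64 ≡ 5424^2 = 29419776 ≡ 5673 (mod 9241)
4361^128 ≡ 5673^2 = 32182929 ≡ 5767 (mod 9241)
4361^256 ≡ 5767^2 = 33258289 ≡ 9171 (mod 9241)
4361^343 = 4361^256 × 4361^64 × 4361^16 × 4361^4 × 4361^2 × 4361^1 ≡ 9171 × 5673 × 6337 × 6757 × 343 × 4361 (mod 9241).
Accumulate the product:
9171 × 5673 = 52027083 ≡ 253
253 × 6337 = 1603261 ≡ 4568
4568 × 6757 = 30865976 ≡ 1036
1036 × 343 = 355348 ≡ 4190
4190 × 4361 = 18272590 ≡ 3133

3133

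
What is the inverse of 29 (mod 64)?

64 = 2×29 + 6
29 = 4×6 + 5
6 = 1×5 + 1
5 = 5×1 + 0
gcd(29, 64) = 1, so the inverse exists.
Back-substitute for 1:
1 = 1×6 − 1×5
  = −1×29 + 5×6
  = 5×64 − 11×29
So 29⁻¹ ≡ −11 ≡ 53 (mod 64).

53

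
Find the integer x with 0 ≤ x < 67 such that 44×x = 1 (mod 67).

32

By the extended Euclidean algorithm:
67 = 1×44 + 23
44 = 1×23 + 21
23 = 1×21 + 2
21 = 10×2 + 1
2 = 2×1 + 0
gcd(44, 67) = 1, so the inverse exists.
Bézout: 1 = −21×67 + 32×44.
So 44⁻¹ ≡ 32 (mod 67).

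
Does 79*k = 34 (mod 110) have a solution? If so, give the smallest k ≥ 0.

gcd(79, 110) = 1, so a unique solution mod 110 exists.
79⁻¹ ≡ 39 (mod 110).
k ≡ 39*34 ≡ 6 (mod 110).

6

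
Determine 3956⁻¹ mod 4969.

1501

By the extended Euclidean algorithm:
4969 = 1×3956 + 1013
3956 = 3×1013 + 917
1013 = 1×917 + 96
917 = 9×96 + 53
96 = 1×53 + 43
53 = 1×43 + 10
43 = 4×10 + 3
10 = 3×3 + 1
3 = 3×1 + 0
gcd(3956, 4969) = 1, so the inverse exists.
Bézout: 1 = −1195×4969 + 1501×3956.
So 3956⁻¹ ≡ 1501 (mod 4969).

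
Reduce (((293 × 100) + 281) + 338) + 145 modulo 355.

244

293 × 100 = 29300 ≡ 190 (mod 355)
190 + 281 = 471 ≡ 116 (mod 355)
116 + 338 = 454 ≡ 99 (mod 355)
99 + 145 = 244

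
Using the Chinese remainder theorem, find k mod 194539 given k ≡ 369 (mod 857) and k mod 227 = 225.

857⁻¹ mod 227: 857×89 ≡ 1 (mod 227), so 857⁻¹ ≡ 89.
k = 369 + 857×((225 − 369)×89 mod 227) = 369 + 857×123 = 105780.

105780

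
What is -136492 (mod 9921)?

-136492 = -14×9921 + 2402, so -136492 ≡ 2402 (mod 9921).

2402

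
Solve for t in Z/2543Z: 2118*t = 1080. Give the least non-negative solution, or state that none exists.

gcd(2118, 2543) = 1, so a unique solution mod 2543 exists.
2118⁻¹ ≡ 1089 (mod 2543).
t ≡ 1089*1080 ≡ 1254 (mod 2543).

1254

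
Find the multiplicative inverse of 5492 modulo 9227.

835

9227 = 1*5492 + 3735
5492 = 1*3735 + 1757
3735 = 2*1757 + 221
1757 = 7*221 + 210
221 = 1*210 + 11
210 = 19*11 + 1
11 = 11*1 + 0
gcd(5492, 9227) = 1, so the inverse exists.
Back-substitute for 1:
1 = 1*210 − 19*11
  = −19*221 + 20*210
  = 20*1757 − 159*221
  = −159*3735 + 338*1757
  = 338*5492 − 497*3735
  = −497*9227 + 835*5492
So 5492⁻¹ ≡ 835 (mod 9227).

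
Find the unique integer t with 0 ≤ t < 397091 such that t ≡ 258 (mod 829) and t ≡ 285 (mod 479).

829⁻¹ mod 479: 829×453 ≡ 1 (mod 479), so 829⁻¹ ≡ 453.
t = 258 + 829×((285 − 258)×453 mod 479) = 258 + 829×256 = 212482.
Check: 212482 mod 829 = 258, 212482 mod 479 = 285. ✓

212482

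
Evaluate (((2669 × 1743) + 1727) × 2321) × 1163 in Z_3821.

2669 × 1743 = 4652067 ≡ 1910 (mod 3821)
1910 + 1727 = 3637
3637 × 2321 = 8441477 ≡ 888 (mod 3821)
888 × 1163 = 1032744 ≡ 1074 (mod 3821)

1074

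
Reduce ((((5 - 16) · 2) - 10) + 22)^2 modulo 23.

8

5 - 16 = -11 ≡ 12 (mod 23)
12 · 2 = 24 ≡ 1 (mod 23)
1 - 10 = -9 ≡ 14 (mod 23)
14 + 22 = 36 ≡ 13 (mod 23)
(13)^2 ≡ 8 (mod 23)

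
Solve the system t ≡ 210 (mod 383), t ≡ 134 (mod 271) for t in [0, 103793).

3657

383⁻¹ mod 271: 383*196 ≡ 1 (mod 271), so 383⁻¹ ≡ 196.
t = 210 + 383*((134 − 210)*196 mod 271) = 210 + 383*9 = 3657.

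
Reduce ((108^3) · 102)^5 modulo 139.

(108)^3 ≡ 94 (mod 139)
94 · 102 = 9588 ≡ 136 (mod 139)
(136)^5 ≡ 35 (mod 139)

35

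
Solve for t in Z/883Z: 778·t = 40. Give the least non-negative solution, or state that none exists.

336

gcd(778, 883) = 1, so a unique solution mod 883 exists.
778⁻¹ ≡ 185 (mod 883).
t ≡ 185·40 ≡ 336 (mod 883).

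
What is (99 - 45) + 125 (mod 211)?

179

99 - 45 = 54
54 + 125 = 179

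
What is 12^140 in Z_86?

140 in binary is 10001100, i.e. 140 = 128 + 8 + 4.
12^1 ≡ 12 (mod 86)
12^2 ≡ 12^2 = 144 ≡ 58 (mod 86)
12^4 ≡ 58^2 = 3364 ≡ 10 (mod 86)
12^8 ≡ 10^2 = 100 ≡ 14 (mod 86)
12^16 ≡ 14^2 = 196 ≡ 24 (mod 86)
12^32 ≡ 24^2 = 576 ≡ 60 (mod 86)
12^64 ≡ 60^2 = 3600 ≡ 74 (mod 86)
12^128 ≡ 74^2 = 5476 ≡ 58 (mod 86)
12^140 = 12^128 · 12^8 · 12^4 ≡ 58 · 14 · 10 (mod 86).
Accumulate the product:
58 · 14 = 812 ≡ 38
38 · 10 = 380 ≡ 36

36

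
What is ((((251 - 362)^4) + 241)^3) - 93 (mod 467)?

251 - 362 = -111 ≡ 356 (mod 467)
(356)^4 ≡ 285 (mod 467)
285 + 241 = 526 ≡ 59 (mod 467)
(59)^3 ≡ 366 (mod 467)
366 - 93 = 273

273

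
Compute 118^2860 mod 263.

22

118^1 ≡ 118 (mod 263)
118^2 ≡ 118^2 = 13924 ≡ 248 (mod 263)
118^4 ≡ 248^2 = 61504 ≡ 225 (mod 263)
118^8 ≡ 225^2 = 50625 ≡ 129 (mod 263)
118^16 ≡ 129^2 = 16641 ≡ 72 (mod 263)
118^32 ≡ 72^2 = 5184 ≡ 187 (mod 263)
118^64 ≡ 187^2 = 34969 ≡ 253 (mod 263)
118^128 ≡ 253^2 = 64009 ≡ 100 (mod 263)
118^256 ≡ 100^2 = 10000 ≡ 6 (mod 263)
118^512 ≡ 6^2 = 36 (mod 263)
118^1024 ≡ 36^2 = 1296 ≡ 244 (mod 263)
118^2048 ≡ 244^2 = 59536 ≡ 98 (mod 263)
118^2860 = 118^2048 * 118^512 * 118^256 * 118^32 * 118^8 * 118^4 ≡ 98 * 36 * 6 * 187 * 129 * 225 (mod 263).
Accumulate the product:
98 * 36 = 3528 ≡ 109
109 * 6 = 654 ≡ 128
128 * 187 = 23936 ≡ 3
3 * 129 = 387 ≡ 124
124 * 225 = 27900 ≡ 22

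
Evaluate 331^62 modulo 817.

Compute successive squares:
62 in binary is 111110, i.e. 62 = 32 + 16 + 8 + 4 + 2.
331^1 ≡ 331 (mod 817)
331^2 ≡ 331^2 = 109561 ≡ 83 (mod 817)
331^4 ≡ 83^2 = 6889 ≡ 353 (mod 817)
331^8 ≡ 353^2 = 124609 ≡ 425 (mod 817)
331^16 ≡ 425^2 = 180625 ≡ 68 (mod 817)
331^32 ≡ 68^2 = 4624 ≡ 539 (mod 817)
331^62 = 331^32 × 331^16 × 331^8 × 331^4 × 331^2 ≡ 539 × 68 × 425 × 353 × 83 (mod 817).
Accumulate the product:
539 × 68 = 36652 ≡ 704
704 × 425 = 299200 ≡ 178
178 × 353 = 62834 ≡ 742
742 × 83 = 61586 ≡ 311

311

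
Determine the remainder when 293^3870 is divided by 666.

Compute successive squares:
3870 in binary is 111100011110, i.e. 3870 = 2048 + 1024 + 512 + 256 + 16 + 8 + 4 + 2.
293^1 ≡ 293 (mod 666)
293^2 ≡ 293^2 = 85849 ≡ 601 (mod 666)
293^4 ≡ 601^2 = 361201 ≡ 229 (mod 666)
293^8 ≡ 229^2 = 52441 ≡ 493 (mod 666)
293^16 ≡ 493^2 = 243049 ≡ 625 (mod 666)
293^32 ≡ 625^2 = 390625 ≡ 349 (mod 666)
293^64 ≡ 349^2 = 121801 ≡ 589 (mod 666)
293^128 ≡ 589^2 = 346921 ≡ 601 (mod 666)
293^256 ≡ 601^2 = 361201 ≡ 229 (mod 666)
293^512 ≡ 229^2 = 52441 ≡ 493 (mod 666)
293^1024 ≡ 493^2 = 243049 ≡ 625 (mod 666)
293^2048 ≡ 625^2 = 390625 ≡ 349 (mod 666)
293^3870 = 293^2048 × 293^1024 × 293^512 × 293^256 × 293^16 × 293^8 × 293^4 × 293^2 ≡ 349 × 625 × 493 × 229 × 625 × 493 × 229 × 601 (mod 666).
Accumulate the product:
349 × 625 = 218125 ≡ 343
343 × 493 = 169099 ≡ 601
601 × 229 = 137629 ≡ 433
433 × 625 = 270625 ≡ 229
229 × 493 = 112897 ≡ 343
343 × 229 = 78547 ≡ 625
625 × 601 = 375625 ≡ 1

1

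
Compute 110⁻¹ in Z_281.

Apply the Euclidean algorithm and back-substitute:
281 = 2*110 + 61
110 = 1*61 + 49
61 = 1*49 + 12
49 = 4*12 + 1
12 = 12*1 + 0
gcd(110, 281) = 1, so the inverse exists.
Bézout: 1 = −9*281 + 23*110.
So 110⁻¹ ≡ 23 (mod 281).

23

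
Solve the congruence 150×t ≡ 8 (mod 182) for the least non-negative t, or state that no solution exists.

68

gcd(150, 182) = 2, and 2 | 8, so solutions exist.
Divide through by 2: 75×t mod 91 = 4.
75⁻¹ ≡ 17 (mod 91).
t ≡ 17×4 ≡ 68 (mod 91).
The smallest non-negative solution is t = 68.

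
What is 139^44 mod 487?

Compute successive squares:
44 in binary is 101100, i.e. 44 = 32 + 8 + 4.
139^1 ≡ 139 (mod 487)
139^2 ≡ 139^2 = 19321 ≡ 328 (mod 487)
139^4 ≡ 328^2 = 107584 ≡ 444 (mod 487)
139^8 ≡ 444^2 = 197136 ≡ 388 (mod 487)
139^16 ≡ 388^2 = 150544 ≡ 61 (mod 487)
139^32 ≡ 61^2 = 3721 ≡ 312 (mod 487)
139^44 = 139^32 * 139^8 * 139^4 ≡ 312 * 388 * 444 (mod 487).
Accumulate the product:
312 * 388 = 121056 ≡ 280
280 * 444 = 124320 ≡ 135

135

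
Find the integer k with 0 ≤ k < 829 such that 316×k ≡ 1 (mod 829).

829 = 2*316 + 197
316 = 1*197 + 119
197 = 1*119 + 78
119 = 1*78 + 41
78 = 1*41 + 37
41 = 1*37 + 4
37 = 9*4 + 1
4 = 4*1 + 0
gcd(316, 829) = 1, so the inverse exists.
Back-substitute for 1:
1 = 1*37 − 9*4
  = −9*41 + 10*37
  = 10*78 − 19*41
  = −19*119 + 29*78
  = 29*197 − 48*119
  = −48*316 + 77*197
  = 77*829 − 202*316
So 316⁻¹ ≡ −202 ≡ 627 (mod 829).

627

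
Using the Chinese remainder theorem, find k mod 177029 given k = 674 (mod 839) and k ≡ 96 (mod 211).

168474

839⁻¹ mod 211: 839*42 ≡ 1 (mod 211), so 839⁻¹ ≡ 42.
k = 674 + 839*((96 − 674)*42 mod 211) = 674 + 839*200 = 168474.
Check: 168474 mod 839 = 674, 168474 mod 211 = 96. ✓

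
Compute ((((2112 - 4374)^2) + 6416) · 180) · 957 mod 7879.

2112 - 4374 = -2262 ≡ 5617 (mod 7879)
(5617)^2 ≡ 3173 (mod 7879)
3173 + 6416 = 9589 ≡ 1710 (mod 7879)
1710 · 180 = 307800 ≡ 519 (mod 7879)
519 · 957 = 496683 ≡ 306 (mod 7879)

306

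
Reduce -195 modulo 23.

-195 = -9*23 + 12, so -195 ≡ 12 (mod 23).

12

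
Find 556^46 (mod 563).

46 in binary is 101110, i.e. 46 = 32 + 8 + 4 + 2.
556^1 ≡ 556 (mod 563)
556^2 ≡ 556^2 = 309136 ≡ 49 (mod 563)
556^4 ≡ 49^2 = 2401 ≡ 149 (mod 563)
556^8 ≡ 149^2 = 22201 ≡ 244 (mod 563)
556^16 ≡ 244^2 = 59536 ≡ 421 (mod 563)
556^32 ≡ 421^2 = 177241 ≡ 459 (mod 563)
556^46 = 556^32 * 556^8 * 556^4 * 556^2 ≡ 459 * 244 * 149 * 49 (mod 563).
Accumulate the product:
459 * 244 = 111996 ≡ 522
522 * 149 = 77778 ≡ 84
84 * 49 = 4116 ≡ 175

175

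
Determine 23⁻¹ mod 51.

20

Run the extended Euclidean algorithm:
51 = 2*23 + 5
23 = 4*5 + 3
5 = 1*3 + 2
3 = 1*2 + 1
2 = 2*1 + 0
gcd(23, 51) = 1, so the inverse exists.
Back-substitute for 1:
1 = 1*3 − 1*2
  = −1*5 + 2*3
  = 2*23 − 9*5
  = −9*51 + 20*23
So 23⁻¹ ≡ 20 (mod 51).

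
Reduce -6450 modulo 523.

349

-6450 = -13×523 + 349, so -6450 ≡ 349 (mod 523).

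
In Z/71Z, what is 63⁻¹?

62

By the extended Euclidean algorithm:
71 = 1·63 + 8
63 = 7·8 + 7
8 = 1·7 + 1
7 = 7·1 + 0
gcd(63, 71) = 1, so the inverse exists.
Back-substitute for 1:
1 = 1·8 − 1·7
  = −1·63 + 8·8
  = 8·71 − 9·63
So 63⁻¹ ≡ −9 ≡ 62 (mod 71).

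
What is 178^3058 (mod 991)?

66

Using repeated squaring:
178^1 ≡ 178 (mod 991)
178^2 ≡ 178^2 = 31684 ≡ 963 (mod 991)
178^4 ≡ 963^2 = 927369 ≡ 784 (mod 991)
178^8 ≡ 784^2 = 614656 ≡ 236 (mod 991)
178^16 ≡ 236^2 = 55696 ≡ 200 (mod 991)
178^32 ≡ 200^2 = 40000 ≡ 360 (mod 991)
178^64 ≡ 360^2 = 129600 ≡ 770 (mod 991)
178^128 ≡ 770^2 = 592900 ≡ 282 (mod 991)
178^256 ≡ 282^2 = 79524 ≡ 244 (mod 991)
178^512 ≡ 244^2 = 59536 ≡ 76 (mod 991)
178^1024 ≡ 76^2 = 5776 ≡ 821 (mod 991)
178^2048 ≡ 821^2 = 674041 ≡ 161 (mod 991)
178^3058 = 178^2048 * 178^512 * 178^256 * 178^128 * 178^64 * 178^32 * 178^16 * 178^2 ≡ 161 * 76 * 244 * 282 * 770 * 360 * 200 * 963 (mod 991).
Accumulate the product:
161 * 76 = 12236 ≡ 344
344 * 244 = 83936 ≡ 692
692 * 282 = 195144 ≡ 908
908 * 770 = 699160 ≡ 505
505 * 360 = 181800 ≡ 447
447 * 200 = 89400 ≡ 210
210 * 963 = 202230 ≡ 66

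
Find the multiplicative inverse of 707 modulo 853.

853 = 1·707 + 146
707 = 4·146 + 123
146 = 1·123 + 23
123 = 5·23 + 8
23 = 2·8 + 7
8 = 1·7 + 1
7 = 7·1 + 0
gcd(707, 853) = 1, so the inverse exists.
Bézout: 1 = −92·853 + 111·707.
So 707⁻¹ ≡ 111 (mod 853).

111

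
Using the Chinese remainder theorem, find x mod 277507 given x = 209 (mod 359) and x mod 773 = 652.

359⁻¹ mod 773: 359×267 ≡ 1 (mod 773), so 359⁻¹ ≡ 267.
x = 209 + 359×((652 − 209)×267 mod 773) = 209 + 359×12 = 4517.

4517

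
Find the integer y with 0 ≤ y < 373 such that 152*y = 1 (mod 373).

27

Run the extended Euclidean algorithm:
373 = 2*152 + 69
152 = 2*69 + 14
69 = 4*14 + 13
14 = 1*13 + 1
13 = 13*1 + 0
gcd(152, 373) = 1, so the inverse exists.
Back-substitute for 1:
1 = 1*14 − 1*13
  = −1*69 + 5*14
  = 5*152 − 11*69
  = −11*373 + 27*152
So 152⁻¹ ≡ 27 (mod 373).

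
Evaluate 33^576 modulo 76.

1

576 in binary is 1001000000, i.e. 576 = 512 + 64.
33^1 ≡ 33 (mod 76)
33^2 ≡ 33^2 = 1089 ≡ 25 (mod 76)
33^4 ≡ 25^2 = 625 ≡ 17 (mod 76)
33^8 ≡ 17^2 = 289 ≡ 61 (mod 76)
33^16 ≡ 61^2 = 3721 ≡ 73 (mod 76)
33^32 ≡ 73^2 = 5329 ≡ 9 (mod 76)
33^64 ≡ 9^2 = 81 ≡ 5 (mod 76)
33^128 ≡ 5^2 = 25 (mod 76)
33^256 ≡ 25^2 = 625 ≡ 17 (mod 76)
33^512 ≡ 17^2 = 289 ≡ 61 (mod 76)
33^576 = 33^512 * 33^64 ≡ 61 * 5 (mod 76).
61 * 5 = 305 ≡ 1 (mod 76).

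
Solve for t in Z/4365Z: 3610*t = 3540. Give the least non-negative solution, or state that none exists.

30

gcd(3610, 4365) = 5, and 5 | 3540, so solutions exist.
Divide through by 5: 722*t ≡ 708 (mod 873).
722⁻¹ ≡ 185 (mod 873).
t ≡ 185*708 ≡ 30 (mod 873).
The smallest non-negative solution is t = 30.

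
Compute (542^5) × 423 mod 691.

(542)^5 ≡ 690 (mod 691)
690 × 423 = 291870 ≡ 268 (mod 691)

268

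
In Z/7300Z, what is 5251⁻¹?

1051

Apply the Euclidean algorithm and back-substitute:
7300 = 1·5251 + 2049
5251 = 2·2049 + 1153
2049 = 1·1153 + 896
1153 = 1·896 + 257
896 = 3·257 + 125
257 = 2·125 + 7
125 = 17·7 + 6
7 = 1·6 + 1
6 = 6·1 + 0
gcd(5251, 7300) = 1, so the inverse exists.
Bézout: 1 = −756·7300 + 1051·5251.
So 5251⁻¹ ≡ 1051 (mod 7300).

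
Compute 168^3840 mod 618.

By square-and-multiply:
3840 in binary is 111100000000, i.e. 3840 = 2048 + 1024 + 512 + 256.
168^1 ≡ 168 (mod 618)
168^2 ≡ 168^2 = 28224 ≡ 414 (mod 618)
168^4 ≡ 414^2 = 171396 ≡ 210 (mod 618)
168^8 ≡ 210^2 = 44100 ≡ 222 (mod 618)
168^16 ≡ 222^2 = 49284 ≡ 462 (mod 618)
168^32 ≡ 462^2 = 213444 ≡ 234 (mod 618)
168^64 ≡ 234^2 = 54756 ≡ 372 (mod 618)
168^128 ≡ 372^2 = 138384 ≡ 570 (mod 618)
168^256 ≡ 570^2 = 324900 ≡ 450 (mod 618)
168^512 ≡ 450^2 = 202500 ≡ 414 (mod 618)
168^1024 ≡ 414^2 = 171396 ≡ 210 (mod 618)
168^2048 ≡ 210^2 = 44100 ≡ 222 (mod 618)
168^3840 = 168^2048 * 168^1024 * 168^512 * 168^256 ≡ 222 * 210 * 414 * 450 (mod 618).
Accumulate the product:
222 * 210 = 46620 ≡ 270
270 * 414 = 111780 ≡ 540
540 * 450 = 243000 ≡ 126

126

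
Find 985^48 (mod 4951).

4626

By square-and-multiply:
985^1 ≡ 985 (mod 4951)
985^2 ≡ 985^2 = 970225 ≡ 4780 (mod 4951)
985^4 ≡ 4780^2 = 22848400 ≡ 4486 (mod 4951)
985^8 ≡ 4486^2 = 20124196 ≡ 3332 (mod 4951)
985^16 ≡ 3332^2 = 11102224 ≡ 2082 (mod 4951)
985^32 ≡ 2082^2 = 4334724 ≡ 2599 (mod 4951)
985^48 = 985^32 · 985^16 ≡ 2599 · 2082 (mod 4951).
2599 · 2082 = 5411118 ≡ 4626 (mod 4951).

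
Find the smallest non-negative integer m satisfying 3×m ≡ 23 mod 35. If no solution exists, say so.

31

gcd(3, 35) = 1, so a unique solution mod 35 exists.
3⁻¹ ≡ 12 (mod 35).
m ≡ 12×23 ≡ 31 (mod 35).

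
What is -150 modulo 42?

18

-150 = -4×42 + 18, so -150 ≡ 18 (mod 42).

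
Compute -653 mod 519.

385

-653 = -2*519 + 385, so -653 ≡ 385 (mod 519).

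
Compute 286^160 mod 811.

665

Using repeated squaring:
160 in binary is 10100000, i.e. 160 = 128 + 32.
286^1 ≡ 286 (mod 811)
286^2 ≡ 286^2 = 81796 ≡ 696 (mod 811)
286^4 ≡ 696^2 = 484416 ≡ 249 (mod 811)
286^8 ≡ 249^2 = 62001 ≡ 365 (mod 811)
286^16 ≡ 365^2 = 133225 ≡ 221 (mod 811)
286^32 ≡ 221^2 = 48841 ≡ 181 (mod 811)
286^64 ≡ 181^2 = 32761 ≡ 321 (mod 811)
286^128 ≡ 321^2 = 103041 ≡ 44 (mod 811)
286^160 = 286^128 · 286^32 ≡ 44 · 181 (mod 811).
44 · 181 = 7964 ≡ 665 (mod 811).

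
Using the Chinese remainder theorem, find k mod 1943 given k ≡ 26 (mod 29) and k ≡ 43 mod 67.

780

29⁻¹ mod 67: 29*37 ≡ 1 (mod 67), so 29⁻¹ ≡ 37.
k = 26 + 29*((43 − 26)*37 mod 67) = 26 + 29*26 = 780.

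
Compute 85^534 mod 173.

85^1 ≡ 85 (mod 173)
85^2 ≡ 85^2 = 7225 ≡ 132 (mod 173)
85^4 ≡ 132^2 = 17424 ≡ 124 (mod 173)
85^8 ≡ 124^2 = 15376 ≡ 152 (mod 173)
85^16 ≡ 152^2 = 23104 ≡ 95 (mod 173)
85^32 ≡ 95^2 = 9025 ≡ 29 (mod 173)
85^64 ≡ 29^2 = 841 ≡ 149 (mod 173)
85^128 ≡ 149^2 = 22201 ≡ 57 (mod 173)
85^256 ≡ 57^2 = 3249 ≡ 135 (mod 173)
85^512 ≡ 135^2 = 18225 ≡ 60 (mod 173)
85^534 = 85^512 * 85^16 * 85^4 * 85^2 ≡ 60 * 95 * 124 * 132 (mod 173).
Accumulate the product:
60 * 95 = 5700 ≡ 164
164 * 124 = 20336 ≡ 95
95 * 132 = 12540 ≡ 84

84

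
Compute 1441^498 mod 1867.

1441^1 ≡ 1441 (mod 1867)
1441^2 ≡ 1441^2 = 2076481 ≡ 377 (mod 1867)
1441^4 ≡ 377^2 = 142129 ≡ 237 (mod 1867)
1441^8 ≡ 237^2 = 56169 ≡ 159 (mod 1867)
1441^16 ≡ 159^2 = 25281 ≡ 1010 (mod 1867)
1441^32 ≡ 1010^2 = 1020100 ≡ 718 (mod 1867)
1441^64 ≡ 718^2 = 515524 ≡ 232 (mod 1867)
1441^128 ≡ 232^2 = 53824 ≡ 1548 (mod 1867)
1441^256 ≡ 1548^2 = 2396304 ≡ 943 (mod 1867)
1441^498 = 1441^256 × 1441^128 × 1441^64 × 1441^32 × 1441^16 × 1441^2 ≡ 943 × 1548 × 232 × 718 × 1010 × 377 (mod 1867).
Accumulate the product:
943 × 1548 = 1459764 ≡ 1637
1637 × 232 = 379784 ≡ 783
783 × 718 = 562194 ≡ 227
227 × 1010 = 229270 ≡ 1496
1496 × 377 = 563992 ≡ 158

158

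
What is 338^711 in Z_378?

711 in binary is 1011000111, i.e. 711 = 512 + 128 + 64 + 4 + 2 + 1.
338^1 ≡ 338 (mod 378)
338^2 ≡ 338^2 = 114244 ≡ 88 (mod 378)
338^4 ≡ 88^2 = 7744 ≡ 184 (mod 378)
338^8 ≡ 184^2 = 33856 ≡ 214 (mod 378)
338^16 ≡ 214^2 = 45796 ≡ 58 (mod 378)
338^32 ≡ 58^2 = 3364 ≡ 340 (mod 378)
338^64 ≡ 340^2 = 115600 ≡ 310 (mod 378)
338^128 ≡ 310^2 = 96100 ≡ 88 (mod 378)
338^256 ≡ 88^2 = 7744 ≡ 184 (mod 378)
338^512 ≡ 184^2 = 33856 ≡ 214 (mod 378)
338^711 = 338^512 * 338^128 * 338^64 * 338^4 * 338^2 * 338^1 ≡ 214 * 88 * 310 * 184 * 88 * 338 (mod 378).
Accumulate the product:
214 * 88 = 18832 ≡ 310
310 * 310 = 96100 ≡ 88
88 * 184 = 16192 ≡ 316
316 * 88 = 27808 ≡ 214
214 * 338 = 72332 ≡ 134

134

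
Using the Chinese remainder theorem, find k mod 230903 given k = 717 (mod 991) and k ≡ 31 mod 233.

94862

991⁻¹ mod 233: 991*79 ≡ 1 (mod 233), so 991⁻¹ ≡ 79.
k = 717 + 991*((31 − 717)*79 mod 233) = 717 + 991*95 = 94862.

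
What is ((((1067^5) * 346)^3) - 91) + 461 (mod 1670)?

(1067)^5 ≡ 677 (mod 1670)
677 * 346 = 234242 ≡ 442 (mod 1670)
(442)^3 ≡ 198 (mod 1670)
198 - 91 = 107
107 + 461 = 568

568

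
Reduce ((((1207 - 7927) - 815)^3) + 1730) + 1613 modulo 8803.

2193

1207 - 7927 = -6720 ≡ 2083 (mod 8803)
2083 - 815 = 1268
(1268)^3 ≡ 7653 (mod 8803)
7653 + 1730 = 9383 ≡ 580 (mod 8803)
580 + 1613 = 2193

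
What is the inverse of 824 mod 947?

Run the extended Euclidean algorithm:
947 = 1·824 + 123
824 = 6·123 + 86
123 = 1·86 + 37
86 = 2·37 + 12
37 = 3·12 + 1
12 = 12·1 + 0
gcd(824, 947) = 1, so the inverse exists.
Back-substitute for 1:
1 = 1·37 − 3·12
  = −3·86 + 7·37
  = 7·123 − 10·86
  = −10·824 + 67·123
  = 67·947 − 77·824
So 824⁻¹ ≡ −77 ≡ 870 (mod 947).

870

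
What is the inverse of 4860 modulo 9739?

Run the extended Euclidean algorithm:
9739 = 2·4860 + 19
4860 = 255·19 + 15
19 = 1·15 + 4
15 = 3·4 + 3
4 = 1·3 + 1
3 = 3·1 + 0
gcd(4860, 9739) = 1, so the inverse exists.
Bézout: 1 = 1279·9739 − 2563·4860.
So 4860⁻¹ ≡ −2563 ≡ 7176 (mod 9739).

7176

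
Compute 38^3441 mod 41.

38

38^1 ≡ 38 (mod 41)
38^2 ≡ 38^2 = 1444 ≡ 9 (mod 41)
38^4 ≡ 9^2 = 81 ≡ 40 (mod 41)
38^8 ≡ 40^2 = 1600 ≡ 1 (mod 41)
38^16 ≡ 1^2 = 1 (mod 41)
38^32 ≡ 1^2 = 1 (mod 41)
38^64 ≡ 1^2 = 1 (mod 41)
38^128 ≡ 1^2 = 1 (mod 41)
38^256 ≡ 1^2 = 1 (mod 41)
38^512 ≡ 1^2 = 1 (mod 41)
38^1024 ≡ 1^2 = 1 (mod 41)
38^2048 ≡ 1^2 = 1 (mod 41)
38^3441 = 38^2048 · 38^1024 · 38^256 · 38^64 · 38^32 · 38^16 · 38^1 ≡ 1 · 1 · 1 · 1 · 1 · 1 · 38 (mod 41).
Accumulate the product:
1 · 1 = 1
1 · 1 = 1
1 · 1 = 1
1 · 1 = 1
1 · 1 = 1
1 · 38 = 38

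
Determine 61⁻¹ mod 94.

37

Run the extended Euclidean algorithm:
94 = 1·61 + 33
61 = 1·33 + 28
33 = 1·28 + 5
28 = 5·5 + 3
5 = 1·3 + 2
3 = 1·2 + 1
2 = 2·1 + 0
gcd(61, 94) = 1, so the inverse exists.
Bézout: 1 = −24·94 + 37·61.
So 61⁻¹ ≡ 37 (mod 94).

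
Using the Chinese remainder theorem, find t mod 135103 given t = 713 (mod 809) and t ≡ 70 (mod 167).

809⁻¹ mod 167: 809×122 ≡ 1 (mod 167), so 809⁻¹ ≡ 122.
t = 713 + 809×((70 − 713)×122 mod 167) = 713 + 809×44 = 36309.

36309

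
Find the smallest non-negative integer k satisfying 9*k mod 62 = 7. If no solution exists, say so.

49

gcd(9, 62) = 1, so a unique solution mod 62 exists.
9⁻¹ ≡ 7 (mod 62).
k ≡ 7*7 ≡ 49 (mod 62).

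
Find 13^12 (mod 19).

13^1 ≡ 13 (mod 19)
13^2 ≡ 13^2 = 169 ≡ 17 (mod 19)
13^4 ≡ 17^2 = 289 ≡ 4 (mod 19)
13^8 ≡ 4^2 = 16 (mod 19)
13^12 = 13^8 * 13^4 ≡ 16 * 4 (mod 19).
16 * 4 = 64 ≡ 7 (mod 19).

7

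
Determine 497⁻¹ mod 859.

140

Run the extended Euclidean algorithm:
859 = 1×497 + 362
497 = 1×362 + 135
362 = 2×135 + 92
135 = 1×92 + 43
92 = 2×43 + 6
43 = 7×6 + 1
6 = 6×1 + 0
gcd(497, 859) = 1, so the inverse exists.
Back-substitute for 1:
1 = 1×43 − 7×6
  = −7×92 + 15×43
  = 15×135 − 22×92
  = −22×362 + 59×135
  = 59×497 − 81×362
  = −81×859 + 140×497
So 497⁻¹ ≡ 140 (mod 859).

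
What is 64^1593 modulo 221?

64

Compute successive squares:
1593 in binary is 11000111001, i.e. 1593 = 1024 + 512 + 32 + 16 + 8 + 1.
64^1 ≡ 64 (mod 221)
64^2 ≡ 64^2 = 4096 ≡ 118 (mod 221)
64^4 ≡ 118^2 = 13924 ≡ 1 (mod 221)
64^8 ≡ 1^2 = 1 (mod 221)
64^16 ≡ 1^2 = 1 (mod 221)
64^32 ≡ 1^2 = 1 (mod 221)
64^64 ≡ 1^2 = 1 (mod 221)
64^128 ≡ 1^2 = 1 (mod 221)
64^256 ≡ 1^2 = 1 (mod 221)
64^512 ≡ 1^2 = 1 (mod 221)
64^1024 ≡ 1^2 = 1 (mod 221)
64^1593 = 64^1024 × 64^512 × 64^32 × 64^16 × 64^8 × 64^1 ≡ 1 × 1 × 1 × 1 × 1 × 64 (mod 221).
Accumulate the product:
1 × 1 = 1
1 × 1 = 1
1 × 1 = 1
1 × 1 = 1
1 × 64 = 64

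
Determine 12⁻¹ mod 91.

38

91 = 7*12 + 7
12 = 1*7 + 5
7 = 1*5 + 2
5 = 2*2 + 1
2 = 2*1 + 0
gcd(12, 91) = 1, so the inverse exists.
Back-substitute for 1:
1 = 1*5 − 2*2
  = −2*7 + 3*5
  = 3*12 − 5*7
  = −5*91 + 38*12
So 12⁻¹ ≡ 38 (mod 91).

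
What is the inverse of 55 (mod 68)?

68 = 1×55 + 13
55 = 4×13 + 3
13 = 4×3 + 1
3 = 3×1 + 0
gcd(55, 68) = 1, so the inverse exists.
Back-substitute for 1:
1 = 1×13 − 4×3
  = −4×55 + 17×13
  = 17×68 − 21×55
So 55⁻¹ ≡ −21 ≡ 47 (mod 68).

47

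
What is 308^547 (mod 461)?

Compute successive squares:
547 in binary is 1000100011, i.e. 547 = 512 + 32 + 2 + 1.
308^1 ≡ 308 (mod 461)
308^2 ≡ 308^2 = 94864 ≡ 359 (mod 461)
308^4 ≡ 359^2 = 128881 ≡ 262 (mod 461)
308^8 ≡ 262^2 = 68644 ≡ 416 (mod 461)
308^16 ≡ 416^2 = 173056 ≡ 181 (mod 461)
308^32 ≡ 181^2 = 32761 ≡ 30 (mod 461)
308^64 ≡ 30^2 = 900 ≡ 439 (mod 461)
308^128 ≡ 439^2 = 192721 ≡ 23 (mod 461)
308^256 ≡ 23^2 = 529 ≡ 68 (mod 461)
308^512 ≡ 68^2 = 4624 ≡ 14 (mod 461)
308^547 = 308^512 · 308^32 · 308^2 · 308^1 ≡ 14 · 30 · 359 · 308 (mod 461).
Accumulate the product:
14 · 30 = 420
420 · 359 = 150780 ≡ 33
33 · 308 = 10164 ≡ 22

22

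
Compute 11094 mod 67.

11094 = 165×67 + 39, so 11094 ≡ 39 (mod 67).

39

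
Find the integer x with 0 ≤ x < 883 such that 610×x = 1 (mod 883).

207

By the extended Euclidean algorithm:
883 = 1·610 + 273
610 = 2·273 + 64
273 = 4·64 + 17
64 = 3·17 + 13
17 = 1·13 + 4
13 = 3·4 + 1
4 = 4·1 + 0
gcd(610, 883) = 1, so the inverse exists.
Back-substitute for 1:
1 = 1·13 − 3·4
  = −3·17 + 4·13
  = 4·64 − 15·17
  = −15·273 + 64·64
  = 64·610 − 143·273
  = −143·883 + 207·610
So 610⁻¹ ≡ 207 (mod 883).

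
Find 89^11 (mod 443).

11 in binary is 1011, i.e. 11 = 8 + 2 + 1.
89^1 ≡ 89 (mod 443)
89^2 ≡ 89^2 = 7921 ≡ 390 (mod 443)
89^4 ≡ 390^2 = 152100 ≡ 151 (mod 443)
89^8 ≡ 151^2 = 22801 ≡ 208 (mod 443)
89^11 = 89^8 · 89^2 · 89^1 ≡ 208 · 390 · 89 (mod 443).
Accumulate the product:
208 · 390 = 81120 ≡ 51
51 · 89 = 4539 ≡ 109

109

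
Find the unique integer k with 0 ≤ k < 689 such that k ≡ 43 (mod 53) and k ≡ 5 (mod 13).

96

53⁻¹ mod 13: 53×1 ≡ 1 (mod 13), so 53⁻¹ ≡ 1.
k = 43 + 53×((5 − 43)×1 mod 13) = 43 + 53×1 = 96.
Check: 96 mod 53 = 43, 96 mod 13 = 5. ✓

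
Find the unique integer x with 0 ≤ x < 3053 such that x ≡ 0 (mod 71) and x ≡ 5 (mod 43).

71⁻¹ mod 43: 71*20 ≡ 1 (mod 43), so 71⁻¹ ≡ 20.
x = 0 + 71*((5 − 0)*20 mod 43) = 0 + 71*14 = 994.
Check: 994 mod 71 = 0, 994 mod 43 = 5. ✓

994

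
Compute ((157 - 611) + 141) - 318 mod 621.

157 - 611 = -454 ≡ 167 (mod 621)
167 + 141 = 308
308 - 318 = -10 ≡ 611 (mod 621)

611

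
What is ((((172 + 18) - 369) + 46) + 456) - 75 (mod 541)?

248

172 + 18 = 190
190 - 369 = -179 ≡ 362 (mod 541)
362 + 46 = 408
408 + 456 = 864 ≡ 323 (mod 541)
323 - 75 = 248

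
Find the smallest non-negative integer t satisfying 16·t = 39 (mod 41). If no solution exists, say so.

5

gcd(16, 41) = 1, so a unique solution mod 41 exists.
16⁻¹ ≡ 18 (mod 41).
t ≡ 18·39 ≡ 5 (mod 41).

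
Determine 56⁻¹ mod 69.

53

Run the extended Euclidean algorithm:
69 = 1×56 + 13
56 = 4×13 + 4
13 = 3×4 + 1
4 = 4×1 + 0
gcd(56, 69) = 1, so the inverse exists.
Back-substitute for 1:
1 = 1×13 − 3×4
  = −3×56 + 13×13
  = 13×69 − 16×56
So 56⁻¹ ≡ −16 ≡ 53 (mod 69).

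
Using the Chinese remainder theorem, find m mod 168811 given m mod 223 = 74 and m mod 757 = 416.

223⁻¹ mod 757: 223*129 ≡ 1 (mod 757), so 223⁻¹ ≡ 129.
m = 74 + 223*((416 − 74)*129 mod 757) = 74 + 223*212 = 47350.

47350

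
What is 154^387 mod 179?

Using repeated squaring:
387 in binary is 110000011, i.e. 387 = 256 + 128 + 2 + 1.
154^1 ≡ 154 (mod 179)
154^2 ≡ 154^2 = 23716 ≡ 88 (mod 179)
154^4 ≡ 88^2 = 7744 ≡ 47 (mod 179)
154^8 ≡ 47^2 = 2209 ≡ 61 (mod 179)
154^16 ≡ 61^2 = 3721 ≡ 141 (mod 179)
154^32 ≡ 141^2 = 19881 ≡ 12 (mod 179)
154^64 ≡ 12^2 = 144 (mod 179)
154^128 ≡ 144^2 = 20736 ≡ 151 (mod 179)
154^256 ≡ 151^2 = 22801 ≡ 68 (mod 179)
154^387 = 154^256 * 154^128 * 154^2 * 154^1 ≡ 68 * 151 * 88 * 154 (mod 179).
Accumulate the product:
68 * 151 = 10268 ≡ 65
65 * 88 = 5720 ≡ 171
171 * 154 = 26334 ≡ 21

21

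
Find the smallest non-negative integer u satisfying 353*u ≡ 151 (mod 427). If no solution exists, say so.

223

gcd(353, 427) = 1, so a unique solution mod 427 exists.
353⁻¹ ≡ 75 (mod 427).
u ≡ 75*151 ≡ 223 (mod 427).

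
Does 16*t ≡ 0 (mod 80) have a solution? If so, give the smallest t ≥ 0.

gcd(16, 80) = 16, and 16 | 0, so solutions exist.
Divide through by 16: 1*t = 0 (mod 5).
1⁻¹ ≡ 1 (mod 5).
t ≡ 1*0 ≡ 0 (mod 5).
The smallest non-negative solution is t = 0.

0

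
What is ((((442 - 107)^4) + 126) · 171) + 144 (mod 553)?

442 - 107 = 335
(335)^4 ≡ 50 (mod 553)
50 + 126 = 176
176 · 171 = 30096 ≡ 234 (mod 553)
234 + 144 = 378

378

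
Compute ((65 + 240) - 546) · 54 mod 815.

26

65 + 240 = 305
305 - 546 = -241 ≡ 574 (mod 815)
574 · 54 = 30996 ≡ 26 (mod 815)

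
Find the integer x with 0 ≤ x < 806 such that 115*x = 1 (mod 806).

799

Apply the Euclidean algorithm and back-substitute:
806 = 7*115 + 1
115 = 115*1 + 0
gcd(115, 806) = 1, so the inverse exists.
Bézout: 1 = 1*806 − 7*115.
So 115⁻¹ ≡ −7 ≡ 799 (mod 806).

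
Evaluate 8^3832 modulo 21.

1

Compute successive squares:
3832 in binary is 111011111000, i.e. 3832 = 2048 + 1024 + 512 + 128 + 64 + 32 + 16 + 8.
8^1 ≡ 8 (mod 21)
8^2 ≡ 8^2 = 64 ≡ 1 (mod 21)
8^4 ≡ 1^2 = 1 (mod 21)
8^8 ≡ 1^2 = 1 (mod 21)
8^16 ≡ 1^2 = 1 (mod 21)
8^32 ≡ 1^2 = 1 (mod 21)
8^64 ≡ 1^2 = 1 (mod 21)
8^128 ≡ 1^2 = 1 (mod 21)
8^256 ≡ 1^2 = 1 (mod 21)
8^512 ≡ 1^2 = 1 (mod 21)
8^1024 ≡ 1^2 = 1 (mod 21)
8^2048 ≡ 1^2 = 1 (mod 21)
8^3832 = 8^2048 * 8^1024 * 8^512 * 8^128 * 8^64 * 8^32 * 8^16 * 8^8 ≡ 1 * 1 * 1 * 1 * 1 * 1 * 1 * 1 (mod 21).
Accumulate the product:
1 * 1 = 1
1 * 1 = 1
1 * 1 = 1
1 * 1 = 1
1 * 1 = 1
1 * 1 = 1
1 * 1 = 1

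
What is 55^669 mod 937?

Compute successive squares:
55^1 ≡ 55 (mod 937)
55^2 ≡ 55^2 = 3025 ≡ 214 (mod 937)
55^4 ≡ 214^2 = 45796 ≡ 820 (mod 937)
55^8 ≡ 820^2 = 672400 ≡ 571 (mod 937)
55^16 ≡ 571^2 = 326041 ≡ 902 (mod 937)
55^32 ≡ 902^2 = 813604 ≡ 288 (mod 937)
55^64 ≡ 288^2 = 82944 ≡ 488 (mod 937)
55^128 ≡ 488^2 = 238144 ≡ 146 (mod 937)
55^256 ≡ 146^2 = 21316 ≡ 702 (mod 937)
55^512 ≡ 702^2 = 492804 ≡ 879 (mod 937)
55^669 = 55^512 × 55^128 × 55^16 × 55^8 × 55^4 × 55^1 ≡ 879 × 146 × 902 × 571 × 820 × 55 (mod 937).
Accumulate the product:
879 × 146 = 128334 ≡ 902
902 × 902 = 813604 ≡ 288
288 × 571 = 164448 ≡ 473
473 × 820 = 387860 ≡ 879
879 × 55 = 48345 ≡ 558

558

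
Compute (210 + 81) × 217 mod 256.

210 + 81 = 291 ≡ 35 (mod 256)
35 × 217 = 7595 ≡ 171 (mod 256)

171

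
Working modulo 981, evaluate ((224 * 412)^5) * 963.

224 * 412 = 92288 ≡ 74 (mod 981)
(74)^5 ≡ 320 (mod 981)
320 * 963 = 308160 ≡ 126 (mod 981)

126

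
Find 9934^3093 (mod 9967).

6691

Using repeated squaring:
3093 in binary is 110000010101, i.e. 3093 = 2048 + 1024 + 16 + 4 + 1.
9934^1 ≡ 9934 (mod 9967)
9934^2 ≡ 9934^2 = 98684356 ≡ 1089 (mod 9967)
9934^4 ≡ 1089^2 = 1185921 ≡ 9815 (mod 9967)
9934^8 ≡ 9815^2 = 96334225 ≡ 3170 (mod 9967)
9934^16 ≡ 3170^2 = 10048900 ≡ 2164 (mod 9967)
9934^32 ≡ 2164^2 = 4682896 ≡ 8373 (mod 9967)
9934^64 ≡ 8373^2 = 70107129 ≡ 9218 (mod 9967)
9934^128 ≡ 9218^2 = 84971524 ≡ 2849 (mod 9967)
9934^256 ≡ 2849^2 = 8116801 ≡ 3663 (mod 9967)
9934^512 ≡ 3663^2 = 13417569 ≡ 1987 (mod 9967)
9934^1024 ≡ 1987^2 = 3948169 ≡ 1237 (mod 9967)
9934^2048 ≡ 1237^2 = 1530169 ≡ 5218 (mod 9967)
9934^3093 = 9934^2048 * 9934^1024 * 9934^16 * 9934^4 * 9934^1 ≡ 5218 * 1237 * 2164 * 9815 * 9934 (mod 9967).
Accumulate the product:
5218 * 1237 = 6454666 ≡ 6017
6017 * 2164 = 13020788 ≡ 3886
3886 * 9815 = 38141090 ≡ 7348
7348 * 9934 = 72995032 ≡ 6691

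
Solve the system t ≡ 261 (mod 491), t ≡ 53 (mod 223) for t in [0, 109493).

73420

491⁻¹ mod 223: 491*114 ≡ 1 (mod 223), so 491⁻¹ ≡ 114.
t = 261 + 491*((53 − 261)*114 mod 223) = 261 + 491*149 = 73420.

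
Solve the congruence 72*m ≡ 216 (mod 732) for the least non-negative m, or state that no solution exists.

gcd(72, 732) = 12, and 12 | 216, so solutions exist.
Divide through by 12: 6*m = 18 (mod 61).
6⁻¹ ≡ 51 (mod 61).
m ≡ 51*18 ≡ 3 (mod 61).
The smallest non-negative solution is m = 3.

3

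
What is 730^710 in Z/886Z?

452

710 in binary is 1011000110, i.e. 710 = 512 + 128 + 64 + 4 + 2.
730^1 ≡ 730 (mod 886)
730^2 ≡ 730^2 = 532900 ≡ 414 (mod 886)
730^4 ≡ 414^2 = 171396 ≡ 398 (mod 886)
730^8 ≡ 398^2 = 158404 ≡ 696 (mod 886)
730^16 ≡ 696^2 = 484416 ≡ 660 (mod 886)
730^32 ≡ 660^2 = 435600 ≡ 574 (mod 886)
730^64 ≡ 574^2 = 329476 ≡ 770 (mod 886)
730^128 ≡ 770^2 = 592900 ≡ 166 (mod 886)
730^256 ≡ 166^2 = 27556 ≡ 90 (mod 886)
730^512 ≡ 90^2 = 8100 ≡ 126 (mod 886)
730^710 = 730^512 * 730^128 * 730^64 * 730^4 * 730^2 ≡ 126 * 166 * 770 * 398 * 414 (mod 886).
Accumulate the product:
126 * 166 = 20916 ≡ 538
538 * 770 = 414260 ≡ 498
498 * 398 = 198204 ≡ 626
626 * 414 = 259164 ≡ 452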